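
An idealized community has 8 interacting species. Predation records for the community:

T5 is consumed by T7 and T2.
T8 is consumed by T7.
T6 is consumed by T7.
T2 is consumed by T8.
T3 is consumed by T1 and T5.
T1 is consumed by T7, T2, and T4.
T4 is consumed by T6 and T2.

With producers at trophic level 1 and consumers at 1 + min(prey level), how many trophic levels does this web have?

Producers (level 1): T3.
Following each consumer down to its lowest-level prey: T3 → T5 → T2 → T8 (levels 1 through 4).
All prey of T8 (T2 3) are at level 3 or above, so T8 is at level 1 + 3 = 4.
Every consumer has at least one prey at level 3 or below, so none exceeds level 4.

4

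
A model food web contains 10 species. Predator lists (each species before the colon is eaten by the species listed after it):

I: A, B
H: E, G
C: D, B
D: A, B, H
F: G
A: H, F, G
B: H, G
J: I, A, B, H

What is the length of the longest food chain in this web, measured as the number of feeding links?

4 links

One longest chain: C → D → A → H → E.
It has 5 species and 4 links.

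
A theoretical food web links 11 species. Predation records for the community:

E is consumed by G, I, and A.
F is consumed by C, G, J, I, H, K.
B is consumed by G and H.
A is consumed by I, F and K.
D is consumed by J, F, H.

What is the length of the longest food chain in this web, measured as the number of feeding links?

One longest chain: E → A → F → J.
It has 4 species and 3 links.

3 links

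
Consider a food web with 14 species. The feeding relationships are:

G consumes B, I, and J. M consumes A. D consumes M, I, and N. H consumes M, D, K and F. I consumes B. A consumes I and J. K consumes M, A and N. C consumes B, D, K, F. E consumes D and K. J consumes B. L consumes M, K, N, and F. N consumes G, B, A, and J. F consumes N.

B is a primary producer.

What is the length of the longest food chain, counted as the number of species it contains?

6 species

One longest chain: B → I → A → N → F → H.
It has 6 species and 5 links.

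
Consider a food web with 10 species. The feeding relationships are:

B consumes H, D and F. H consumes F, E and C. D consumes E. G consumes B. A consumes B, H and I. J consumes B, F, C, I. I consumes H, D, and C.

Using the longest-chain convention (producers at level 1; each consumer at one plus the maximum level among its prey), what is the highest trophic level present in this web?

4

Producers (level 1): C, F, E.
E → D → B → G gives G level 4.
No species has a prey at level 4, so no species reaches level 5.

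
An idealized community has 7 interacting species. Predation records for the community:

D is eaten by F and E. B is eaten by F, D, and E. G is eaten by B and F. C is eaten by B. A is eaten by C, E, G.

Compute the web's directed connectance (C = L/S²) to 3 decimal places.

C = 0.224

The web has S = 7 species and L = 11 feeding links.
C = L / S² = 11 / 49 = 0.2245 ≈ 0.224.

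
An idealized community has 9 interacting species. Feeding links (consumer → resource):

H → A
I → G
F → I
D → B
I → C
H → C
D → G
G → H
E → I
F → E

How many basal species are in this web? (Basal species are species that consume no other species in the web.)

3

Basal species (no prey listed): C, B, A.
Count: 3.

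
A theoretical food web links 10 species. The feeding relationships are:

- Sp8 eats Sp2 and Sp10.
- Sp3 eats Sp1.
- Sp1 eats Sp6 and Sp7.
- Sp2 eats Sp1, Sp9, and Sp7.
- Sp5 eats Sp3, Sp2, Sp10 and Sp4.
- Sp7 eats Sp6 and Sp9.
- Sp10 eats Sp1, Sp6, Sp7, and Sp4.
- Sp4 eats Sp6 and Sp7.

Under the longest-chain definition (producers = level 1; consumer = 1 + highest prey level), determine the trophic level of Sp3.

Trophic level 4

Sp6 is a producer → level 1.
Sp7 eats Sp6 (level 1); other prey at levels: Sp9 1 → level 2.
Sp1 eats Sp7 (level 2); other prey at levels: Sp6 1 → level 3.
Sp3 eats Sp1 → level 4.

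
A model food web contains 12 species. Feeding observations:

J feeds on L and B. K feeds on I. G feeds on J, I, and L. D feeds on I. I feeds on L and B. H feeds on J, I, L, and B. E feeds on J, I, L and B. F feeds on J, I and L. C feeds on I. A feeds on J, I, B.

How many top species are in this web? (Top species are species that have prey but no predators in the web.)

8

Top species (has prey, but nothing eats it): F, K, A, H, C, G, E, D.
Count: 8.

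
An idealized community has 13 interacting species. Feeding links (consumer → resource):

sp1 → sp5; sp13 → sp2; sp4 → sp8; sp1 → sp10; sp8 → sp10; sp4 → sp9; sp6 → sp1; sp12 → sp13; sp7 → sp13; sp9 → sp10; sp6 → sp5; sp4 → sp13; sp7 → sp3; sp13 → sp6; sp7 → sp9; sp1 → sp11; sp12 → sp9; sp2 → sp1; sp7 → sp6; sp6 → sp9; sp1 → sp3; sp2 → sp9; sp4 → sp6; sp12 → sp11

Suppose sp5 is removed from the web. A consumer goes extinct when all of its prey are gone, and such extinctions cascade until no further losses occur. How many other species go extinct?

0

Remove sp5.
Every predator of it retains at least one other prey: sp1 still has sp3, sp11, sp10; sp6 still has sp9, sp1.
No consumer loses all prey, so no secondary extinctions occur.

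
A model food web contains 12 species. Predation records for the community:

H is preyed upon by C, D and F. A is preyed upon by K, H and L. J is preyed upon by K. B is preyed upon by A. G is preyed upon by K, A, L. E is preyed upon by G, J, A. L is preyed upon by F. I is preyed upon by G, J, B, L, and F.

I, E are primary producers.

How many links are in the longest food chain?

4 links

One longest chain: I → G → A → L → F.
It has 5 species and 4 links.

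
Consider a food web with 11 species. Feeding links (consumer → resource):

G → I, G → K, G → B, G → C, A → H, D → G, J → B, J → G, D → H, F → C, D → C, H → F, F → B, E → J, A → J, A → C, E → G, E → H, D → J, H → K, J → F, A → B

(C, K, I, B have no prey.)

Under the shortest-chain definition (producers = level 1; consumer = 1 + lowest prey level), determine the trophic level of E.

C is a producer → level 1.
G eats C → level 2.
E eats G → level 3.
No prey of E is below level 2, so 3 is the minimum.

Trophic level 3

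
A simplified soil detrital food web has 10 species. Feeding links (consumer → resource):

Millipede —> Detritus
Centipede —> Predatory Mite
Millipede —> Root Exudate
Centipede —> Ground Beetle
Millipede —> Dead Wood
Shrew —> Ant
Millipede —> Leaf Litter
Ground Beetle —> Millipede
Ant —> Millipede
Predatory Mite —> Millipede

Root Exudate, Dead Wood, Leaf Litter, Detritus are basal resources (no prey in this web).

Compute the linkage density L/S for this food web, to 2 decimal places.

L/S = 1.00

There are L = 10 links among S = 10 species.
L/S = 10/10 = 1.0000 ≈ 1.00.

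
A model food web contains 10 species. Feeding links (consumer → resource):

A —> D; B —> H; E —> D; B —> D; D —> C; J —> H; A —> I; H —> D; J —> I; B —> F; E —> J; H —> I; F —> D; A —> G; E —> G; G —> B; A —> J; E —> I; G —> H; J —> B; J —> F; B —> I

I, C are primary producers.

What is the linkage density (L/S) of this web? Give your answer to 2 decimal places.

There are L = 22 links among S = 10 species.
L/S = 22/10 = 2.2000 ≈ 2.20.

L/S = 2.20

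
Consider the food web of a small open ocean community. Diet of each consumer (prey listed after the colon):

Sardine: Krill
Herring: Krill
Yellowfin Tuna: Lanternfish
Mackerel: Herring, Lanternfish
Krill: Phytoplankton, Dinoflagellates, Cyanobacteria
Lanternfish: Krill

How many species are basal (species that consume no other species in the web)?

Basal species (no prey listed): Phytoplankton, Dinoflagellates, Cyanobacteria.
Count: 3.

3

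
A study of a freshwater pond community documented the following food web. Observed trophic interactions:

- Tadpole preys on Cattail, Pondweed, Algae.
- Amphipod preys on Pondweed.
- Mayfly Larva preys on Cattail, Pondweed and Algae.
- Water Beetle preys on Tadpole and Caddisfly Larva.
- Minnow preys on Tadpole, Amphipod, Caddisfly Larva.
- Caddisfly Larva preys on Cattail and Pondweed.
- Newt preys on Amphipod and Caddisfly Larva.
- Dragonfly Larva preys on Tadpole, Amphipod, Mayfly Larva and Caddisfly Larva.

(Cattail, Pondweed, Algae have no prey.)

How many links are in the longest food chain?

2 links

One longest chain: Cattail → Caddisfly Larva → Water Beetle.
It has 3 species and 2 links.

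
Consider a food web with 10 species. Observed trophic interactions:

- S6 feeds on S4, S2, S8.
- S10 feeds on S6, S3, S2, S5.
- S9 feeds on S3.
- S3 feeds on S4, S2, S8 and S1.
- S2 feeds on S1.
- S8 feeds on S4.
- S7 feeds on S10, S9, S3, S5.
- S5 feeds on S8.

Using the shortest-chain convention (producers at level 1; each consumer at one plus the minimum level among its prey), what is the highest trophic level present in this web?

Producers (level 1): S4, S1.
Following each consumer down to its lowest-level prey: S4 → S3 → S9 (levels 1 through 3).
All prey of S9 (S3 2) are at level 2 or above, so S9 is at level 1 + 2 = 3.
Every consumer has at least one prey at level 2 or below, so none exceeds level 3.

3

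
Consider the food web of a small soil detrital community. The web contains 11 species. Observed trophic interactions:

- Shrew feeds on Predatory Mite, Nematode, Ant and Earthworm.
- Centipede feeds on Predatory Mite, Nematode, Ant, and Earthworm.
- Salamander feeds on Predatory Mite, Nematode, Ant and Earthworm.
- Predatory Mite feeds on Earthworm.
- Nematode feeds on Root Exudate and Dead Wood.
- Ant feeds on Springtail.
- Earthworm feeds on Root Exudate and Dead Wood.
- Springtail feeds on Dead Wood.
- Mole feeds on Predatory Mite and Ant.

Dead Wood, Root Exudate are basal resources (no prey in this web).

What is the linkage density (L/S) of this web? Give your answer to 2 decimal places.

L/S = 1.91

There are L = 21 links among S = 11 species.
L/S = 21/11 = 1.9091 ≈ 1.91.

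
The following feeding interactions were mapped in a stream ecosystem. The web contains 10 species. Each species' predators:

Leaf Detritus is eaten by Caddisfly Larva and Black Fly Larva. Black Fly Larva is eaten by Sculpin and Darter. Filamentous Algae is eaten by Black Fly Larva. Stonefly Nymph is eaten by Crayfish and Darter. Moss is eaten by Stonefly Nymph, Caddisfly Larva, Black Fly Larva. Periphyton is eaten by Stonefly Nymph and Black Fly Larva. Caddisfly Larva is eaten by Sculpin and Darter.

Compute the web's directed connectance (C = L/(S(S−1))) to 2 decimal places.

C = 0.16

The web has S = 10 species and L = 14 feeding links.
C = L / (S(S−1)) = 14 / 90 = 0.1556 ≈ 0.16.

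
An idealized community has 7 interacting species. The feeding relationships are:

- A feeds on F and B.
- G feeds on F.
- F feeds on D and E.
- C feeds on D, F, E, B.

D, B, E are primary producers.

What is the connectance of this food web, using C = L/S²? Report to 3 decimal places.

C = 0.184

The web has S = 7 species and L = 9 feeding links.
C = L / S² = 9 / 49 = 0.1837 ≈ 0.184.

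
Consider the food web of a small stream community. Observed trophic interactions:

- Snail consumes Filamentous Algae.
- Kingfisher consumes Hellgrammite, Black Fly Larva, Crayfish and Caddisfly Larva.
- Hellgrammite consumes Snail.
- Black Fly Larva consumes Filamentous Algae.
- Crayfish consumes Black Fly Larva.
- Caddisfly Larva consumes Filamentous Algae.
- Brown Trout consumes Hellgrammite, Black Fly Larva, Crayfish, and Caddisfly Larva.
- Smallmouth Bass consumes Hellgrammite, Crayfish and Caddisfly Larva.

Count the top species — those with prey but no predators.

Top species (has prey, but nothing eats it): Kingfisher, Brown Trout, Smallmouth Bass.
Count: 3.

3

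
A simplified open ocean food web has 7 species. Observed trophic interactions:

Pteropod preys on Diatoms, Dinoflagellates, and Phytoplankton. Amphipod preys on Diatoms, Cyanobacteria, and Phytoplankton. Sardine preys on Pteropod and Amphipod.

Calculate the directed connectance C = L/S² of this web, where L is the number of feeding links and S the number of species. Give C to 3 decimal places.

C = 0.163

The web has S = 7 species and L = 8 feeding links.
C = L / S² = 8 / 49 = 0.1633 ≈ 0.163.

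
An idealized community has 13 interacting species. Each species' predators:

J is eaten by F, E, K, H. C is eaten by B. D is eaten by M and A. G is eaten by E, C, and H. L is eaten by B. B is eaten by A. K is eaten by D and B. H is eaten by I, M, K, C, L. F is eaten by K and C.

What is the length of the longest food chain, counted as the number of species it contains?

One longest chain: J → F → K → B → A.
It has 5 species and 4 links.

5 species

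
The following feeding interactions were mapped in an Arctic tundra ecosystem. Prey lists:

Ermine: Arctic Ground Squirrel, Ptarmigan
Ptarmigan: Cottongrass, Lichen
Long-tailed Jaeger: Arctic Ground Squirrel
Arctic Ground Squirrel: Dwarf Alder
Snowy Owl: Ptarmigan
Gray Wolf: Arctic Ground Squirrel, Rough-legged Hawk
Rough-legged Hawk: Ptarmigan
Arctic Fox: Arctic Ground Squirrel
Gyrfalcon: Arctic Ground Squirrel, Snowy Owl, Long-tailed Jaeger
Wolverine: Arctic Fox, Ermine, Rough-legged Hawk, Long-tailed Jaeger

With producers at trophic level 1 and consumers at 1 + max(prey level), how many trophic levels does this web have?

Producers (level 1): Dwarf Alder, Cottongrass, Lichen.
Cottongrass → Ptarmigan → Rough-legged Hawk → Gray Wolf gives Gray Wolf level 4.
No species has a prey at level 4, so no species reaches level 5.

4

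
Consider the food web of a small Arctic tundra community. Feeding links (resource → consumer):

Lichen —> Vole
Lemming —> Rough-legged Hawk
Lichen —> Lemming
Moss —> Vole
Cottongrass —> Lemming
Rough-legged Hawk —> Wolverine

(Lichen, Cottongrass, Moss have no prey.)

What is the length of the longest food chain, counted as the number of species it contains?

One longest chain: Lichen → Lemming → Rough-legged Hawk → Wolverine.
It has 4 species and 3 links.

4 species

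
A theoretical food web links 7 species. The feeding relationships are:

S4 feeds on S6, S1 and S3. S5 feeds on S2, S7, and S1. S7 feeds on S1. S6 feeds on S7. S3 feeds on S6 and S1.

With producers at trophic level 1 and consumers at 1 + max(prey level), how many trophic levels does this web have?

Producers (level 1): S2, S1.
S1 → S7 → S6 → S3 → S4 gives S4 level 5.
No species has a prey at level 5, so no species reaches level 6.

5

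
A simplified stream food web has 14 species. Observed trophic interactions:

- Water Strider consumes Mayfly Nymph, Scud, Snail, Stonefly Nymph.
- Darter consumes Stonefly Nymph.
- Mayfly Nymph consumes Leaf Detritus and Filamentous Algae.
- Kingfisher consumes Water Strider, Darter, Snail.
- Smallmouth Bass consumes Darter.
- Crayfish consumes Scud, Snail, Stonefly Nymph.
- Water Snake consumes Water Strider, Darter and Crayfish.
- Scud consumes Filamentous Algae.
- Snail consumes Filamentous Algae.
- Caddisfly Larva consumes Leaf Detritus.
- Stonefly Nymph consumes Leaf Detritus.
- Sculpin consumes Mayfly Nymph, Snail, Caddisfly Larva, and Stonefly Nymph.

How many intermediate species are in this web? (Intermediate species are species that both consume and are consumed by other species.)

8

Intermediate species (has both prey and predators): Caddisfly Larva, Scud, Mayfly Nymph, Snail, Stonefly Nymph, Crayfish, Water Strider, Darter.
Count: 8.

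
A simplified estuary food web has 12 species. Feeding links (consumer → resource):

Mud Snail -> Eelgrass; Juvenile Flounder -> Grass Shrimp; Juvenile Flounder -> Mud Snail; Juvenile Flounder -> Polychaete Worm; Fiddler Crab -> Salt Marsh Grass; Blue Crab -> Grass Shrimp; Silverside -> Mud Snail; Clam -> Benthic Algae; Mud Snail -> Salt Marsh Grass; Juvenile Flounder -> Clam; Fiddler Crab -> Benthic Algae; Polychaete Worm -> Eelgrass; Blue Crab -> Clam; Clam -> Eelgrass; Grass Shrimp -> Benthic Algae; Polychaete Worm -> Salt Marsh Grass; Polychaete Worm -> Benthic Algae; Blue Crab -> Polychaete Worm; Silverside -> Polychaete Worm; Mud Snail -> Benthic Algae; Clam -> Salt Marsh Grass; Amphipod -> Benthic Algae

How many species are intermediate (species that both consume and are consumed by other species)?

4

Intermediate species (has both prey and predators): Grass Shrimp, Clam, Mud Snail, Polychaete Worm.
Count: 4.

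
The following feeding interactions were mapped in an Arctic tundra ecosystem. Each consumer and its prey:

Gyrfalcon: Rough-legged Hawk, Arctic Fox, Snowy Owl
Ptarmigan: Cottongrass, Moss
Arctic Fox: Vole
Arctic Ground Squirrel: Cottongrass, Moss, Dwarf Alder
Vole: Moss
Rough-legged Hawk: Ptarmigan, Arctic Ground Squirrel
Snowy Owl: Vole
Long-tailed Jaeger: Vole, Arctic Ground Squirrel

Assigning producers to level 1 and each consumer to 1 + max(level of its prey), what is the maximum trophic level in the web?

Producers (level 1): Cottongrass, Moss, Dwarf Alder.
Moss → Vole → Snowy Owl → Gyrfalcon gives Gyrfalcon level 4.
No species has a prey at level 4, so no species reaches level 5.

4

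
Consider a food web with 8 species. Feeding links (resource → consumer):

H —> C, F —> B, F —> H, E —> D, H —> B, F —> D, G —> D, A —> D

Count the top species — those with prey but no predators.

Top species (has prey, but nothing eats it): D, C, B.
Count: 3.

3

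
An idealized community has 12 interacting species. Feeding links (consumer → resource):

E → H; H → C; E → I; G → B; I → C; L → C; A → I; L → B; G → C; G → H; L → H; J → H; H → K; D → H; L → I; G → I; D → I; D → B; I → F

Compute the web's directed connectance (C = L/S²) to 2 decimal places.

The web has S = 12 species and L = 19 feeding links.
C = L / S² = 19 / 144 = 0.1319 ≈ 0.13.

C = 0.13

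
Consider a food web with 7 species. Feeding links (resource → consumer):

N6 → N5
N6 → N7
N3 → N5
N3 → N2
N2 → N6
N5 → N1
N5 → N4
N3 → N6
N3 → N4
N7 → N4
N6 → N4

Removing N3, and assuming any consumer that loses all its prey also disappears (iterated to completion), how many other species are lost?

6

Remove N3.
Round 1: N2 (all prey gone) → extinct.
Round 2: N6 (all prey gone) → extinct.
Round 3: N7 (all prey gone), N5 (all prey gone) → extinct.
Round 4: N1 (all prey gone), N4 (all prey gone) → extinct.
No further losses. Total secondary extinctions: 6.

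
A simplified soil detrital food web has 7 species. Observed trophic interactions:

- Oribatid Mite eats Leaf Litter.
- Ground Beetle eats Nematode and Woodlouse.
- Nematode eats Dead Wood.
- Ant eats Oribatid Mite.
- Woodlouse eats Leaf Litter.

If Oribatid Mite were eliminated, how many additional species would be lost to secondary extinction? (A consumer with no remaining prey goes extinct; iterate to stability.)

Remove Oribatid Mite.
Round 1: Ant (all prey gone) → extinct.
No further losses. Total secondary extinctions: 1.

1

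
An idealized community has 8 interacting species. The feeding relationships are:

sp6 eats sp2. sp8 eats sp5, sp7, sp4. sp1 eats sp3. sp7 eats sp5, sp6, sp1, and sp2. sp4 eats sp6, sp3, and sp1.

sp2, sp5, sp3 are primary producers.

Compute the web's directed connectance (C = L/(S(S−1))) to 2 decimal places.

C = 0.21

The web has S = 8 species and L = 12 feeding links.
C = L / (S(S−1)) = 12 / 56 = 0.2143 ≈ 0.21.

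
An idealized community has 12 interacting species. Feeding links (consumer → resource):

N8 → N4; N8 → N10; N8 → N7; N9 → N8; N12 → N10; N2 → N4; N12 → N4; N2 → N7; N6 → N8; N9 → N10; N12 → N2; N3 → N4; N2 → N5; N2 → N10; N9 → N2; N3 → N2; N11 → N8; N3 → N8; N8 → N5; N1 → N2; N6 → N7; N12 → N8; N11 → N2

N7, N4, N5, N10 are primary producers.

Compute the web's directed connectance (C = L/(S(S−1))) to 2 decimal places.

C = 0.17

The web has S = 12 species and L = 23 feeding links.
C = L / (S(S−1)) = 23 / 132 = 0.1742 ≈ 0.17.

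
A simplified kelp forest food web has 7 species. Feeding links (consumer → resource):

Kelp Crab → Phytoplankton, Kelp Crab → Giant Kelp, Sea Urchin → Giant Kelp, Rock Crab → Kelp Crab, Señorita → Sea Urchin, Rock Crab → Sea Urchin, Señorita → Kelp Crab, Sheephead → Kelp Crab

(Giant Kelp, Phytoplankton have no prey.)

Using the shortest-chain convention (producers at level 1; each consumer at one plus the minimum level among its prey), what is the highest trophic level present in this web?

3

Producers (level 1): Giant Kelp, Phytoplankton.
Following each consumer down to its lowest-level prey: Giant Kelp → Kelp Crab → Sheephead (levels 1 through 3).
All prey of Sheephead (Kelp Crab 2) are at level 2 or above, so Sheephead is at level 1 + 2 = 3.
Every consumer has at least one prey at level 2 or below, so none exceeds level 3.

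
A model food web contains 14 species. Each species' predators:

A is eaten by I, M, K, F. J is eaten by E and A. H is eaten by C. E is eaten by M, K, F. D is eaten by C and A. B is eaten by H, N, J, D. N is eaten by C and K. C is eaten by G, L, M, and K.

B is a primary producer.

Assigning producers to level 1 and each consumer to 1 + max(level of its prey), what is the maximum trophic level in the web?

Producers (level 1): B.
B → D → A → M gives M level 4.
No species has a prey at level 4, so no species reaches level 5.

4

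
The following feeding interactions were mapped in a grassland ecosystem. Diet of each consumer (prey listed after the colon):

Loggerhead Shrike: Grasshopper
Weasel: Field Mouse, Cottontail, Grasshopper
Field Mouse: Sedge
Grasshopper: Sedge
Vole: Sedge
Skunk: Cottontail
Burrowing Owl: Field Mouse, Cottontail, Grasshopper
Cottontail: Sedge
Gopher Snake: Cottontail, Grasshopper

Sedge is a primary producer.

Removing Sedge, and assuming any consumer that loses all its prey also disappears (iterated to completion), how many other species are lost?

9

Remove Sedge.
Round 1: Field Mouse (all prey gone), Cottontail (all prey gone), Vole (all prey gone), Grasshopper (all prey gone) → extinct.
Round 2: Burrowing Owl (all prey gone), Weasel (all prey gone), Gopher Snake (all prey gone), Loggerhead Shrike (all prey gone), Skunk (all prey gone) → extinct.
No further losses. Total secondary extinctions: 9.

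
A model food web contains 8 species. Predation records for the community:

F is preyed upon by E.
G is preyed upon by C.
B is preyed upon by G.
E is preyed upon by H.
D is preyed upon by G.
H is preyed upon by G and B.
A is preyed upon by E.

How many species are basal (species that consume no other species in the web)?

Basal species (no prey listed): D, A, F.
Count: 3.

3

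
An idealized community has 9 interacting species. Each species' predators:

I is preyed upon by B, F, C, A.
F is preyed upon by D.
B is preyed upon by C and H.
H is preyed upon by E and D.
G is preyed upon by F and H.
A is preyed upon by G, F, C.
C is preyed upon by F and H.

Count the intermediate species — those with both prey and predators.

Intermediate species (has both prey and predators): A, B, G, C, F, H.
Count: 6.

6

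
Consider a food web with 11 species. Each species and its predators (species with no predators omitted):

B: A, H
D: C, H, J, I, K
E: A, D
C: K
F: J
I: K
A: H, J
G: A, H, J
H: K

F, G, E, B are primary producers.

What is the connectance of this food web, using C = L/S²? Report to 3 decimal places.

C = 0.149

The web has S = 11 species and L = 18 feeding links.
C = L / S² = 18 / 121 = 0.1488 ≈ 0.149.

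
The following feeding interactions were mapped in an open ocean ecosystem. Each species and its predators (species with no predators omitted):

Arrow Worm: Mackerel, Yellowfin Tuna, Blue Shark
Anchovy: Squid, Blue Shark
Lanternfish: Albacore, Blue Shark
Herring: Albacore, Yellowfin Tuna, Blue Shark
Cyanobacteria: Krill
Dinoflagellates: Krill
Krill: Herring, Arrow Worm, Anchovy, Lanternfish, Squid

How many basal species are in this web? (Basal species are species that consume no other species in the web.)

Basal species (no prey listed): Dinoflagellates, Cyanobacteria.
Count: 2.

2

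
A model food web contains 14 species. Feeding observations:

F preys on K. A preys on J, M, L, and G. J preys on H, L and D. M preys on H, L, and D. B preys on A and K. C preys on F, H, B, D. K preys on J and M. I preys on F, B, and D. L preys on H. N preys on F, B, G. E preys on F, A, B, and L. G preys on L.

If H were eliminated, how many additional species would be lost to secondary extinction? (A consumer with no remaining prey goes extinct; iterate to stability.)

Remove H.
Round 1: L (all prey gone) → extinct.
Round 2: G (all prey gone) → extinct.
No further losses. Total secondary extinctions: 2.

2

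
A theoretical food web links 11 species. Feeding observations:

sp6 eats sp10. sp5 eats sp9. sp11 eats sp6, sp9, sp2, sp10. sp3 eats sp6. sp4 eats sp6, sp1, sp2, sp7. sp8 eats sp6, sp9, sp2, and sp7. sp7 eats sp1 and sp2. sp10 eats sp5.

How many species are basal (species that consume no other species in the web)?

Basal species (no prey listed): sp9, sp1, sp2.
Count: 3.

3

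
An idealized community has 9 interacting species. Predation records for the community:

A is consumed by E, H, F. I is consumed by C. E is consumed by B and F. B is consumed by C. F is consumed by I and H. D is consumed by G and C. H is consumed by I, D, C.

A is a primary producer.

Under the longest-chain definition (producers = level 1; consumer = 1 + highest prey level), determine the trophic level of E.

A is a producer → level 1.
E eats A → level 2.

Trophic level 2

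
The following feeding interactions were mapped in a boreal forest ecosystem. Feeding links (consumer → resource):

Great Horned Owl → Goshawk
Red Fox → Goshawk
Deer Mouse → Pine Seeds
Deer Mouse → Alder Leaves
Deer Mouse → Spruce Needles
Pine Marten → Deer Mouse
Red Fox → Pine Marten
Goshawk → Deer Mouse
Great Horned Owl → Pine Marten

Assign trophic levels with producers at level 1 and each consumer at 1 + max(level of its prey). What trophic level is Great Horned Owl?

Pine Seeds is a producer → level 1.
Deer Mouse eats Pine Seeds (level 1); other prey at levels: Alder Leaves 1, Spruce Needles 1 → level 2.
Pine Marten eats Deer Mouse → level 3.
Great Horned Owl eats Pine Marten (level 3); other prey at levels: Goshawk 3 → level 4.

Trophic level 4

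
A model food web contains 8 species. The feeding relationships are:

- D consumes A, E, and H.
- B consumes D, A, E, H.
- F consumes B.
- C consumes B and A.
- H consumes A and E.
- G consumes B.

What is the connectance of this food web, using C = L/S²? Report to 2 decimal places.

The web has S = 8 species and L = 13 feeding links.
C = L / S² = 13 / 64 = 0.2031 ≈ 0.20.

C = 0.20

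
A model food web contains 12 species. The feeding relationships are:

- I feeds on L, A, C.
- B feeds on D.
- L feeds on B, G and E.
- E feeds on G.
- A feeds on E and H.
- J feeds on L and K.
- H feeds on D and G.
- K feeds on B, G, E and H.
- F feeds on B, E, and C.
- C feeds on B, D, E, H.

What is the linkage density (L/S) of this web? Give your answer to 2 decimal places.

L/S = 2.08

There are L = 25 links among S = 12 species.
L/S = 25/12 = 2.0833 ≈ 2.08.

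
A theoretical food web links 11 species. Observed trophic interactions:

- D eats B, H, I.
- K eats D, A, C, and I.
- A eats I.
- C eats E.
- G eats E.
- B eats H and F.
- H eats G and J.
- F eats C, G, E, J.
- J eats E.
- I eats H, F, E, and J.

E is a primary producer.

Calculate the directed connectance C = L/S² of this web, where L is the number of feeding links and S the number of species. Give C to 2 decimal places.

C = 0.19

The web has S = 11 species and L = 23 feeding links.
C = L / S² = 23 / 121 = 0.1901 ≈ 0.19.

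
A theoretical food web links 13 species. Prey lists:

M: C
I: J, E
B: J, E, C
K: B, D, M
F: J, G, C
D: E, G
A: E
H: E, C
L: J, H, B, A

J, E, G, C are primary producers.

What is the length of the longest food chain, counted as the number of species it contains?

One longest chain: E → A → L.
It has 3 species and 2 links.

3 species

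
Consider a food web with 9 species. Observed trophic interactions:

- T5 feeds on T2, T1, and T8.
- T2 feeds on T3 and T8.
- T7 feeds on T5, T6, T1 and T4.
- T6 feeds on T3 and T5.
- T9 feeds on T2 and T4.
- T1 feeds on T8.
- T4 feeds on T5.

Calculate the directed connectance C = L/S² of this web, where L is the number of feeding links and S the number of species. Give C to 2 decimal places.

C = 0.19

The web has S = 9 species and L = 15 feeding links.
C = L / S² = 15 / 81 = 0.1852 ≈ 0.19.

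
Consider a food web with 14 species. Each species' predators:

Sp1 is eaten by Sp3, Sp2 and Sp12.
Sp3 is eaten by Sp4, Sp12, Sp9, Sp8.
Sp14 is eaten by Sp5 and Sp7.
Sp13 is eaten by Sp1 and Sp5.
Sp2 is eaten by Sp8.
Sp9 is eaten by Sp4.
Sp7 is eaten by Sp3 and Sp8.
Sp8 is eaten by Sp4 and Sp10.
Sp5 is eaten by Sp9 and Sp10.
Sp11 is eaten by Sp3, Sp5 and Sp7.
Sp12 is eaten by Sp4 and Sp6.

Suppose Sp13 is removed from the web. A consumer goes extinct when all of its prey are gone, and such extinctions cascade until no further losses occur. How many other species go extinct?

2

Remove Sp13.
Round 1: Sp1 (all prey gone) → extinct.
Round 2: Sp2 (all prey gone) → extinct.
No further losses. Total secondary extinctions: 2.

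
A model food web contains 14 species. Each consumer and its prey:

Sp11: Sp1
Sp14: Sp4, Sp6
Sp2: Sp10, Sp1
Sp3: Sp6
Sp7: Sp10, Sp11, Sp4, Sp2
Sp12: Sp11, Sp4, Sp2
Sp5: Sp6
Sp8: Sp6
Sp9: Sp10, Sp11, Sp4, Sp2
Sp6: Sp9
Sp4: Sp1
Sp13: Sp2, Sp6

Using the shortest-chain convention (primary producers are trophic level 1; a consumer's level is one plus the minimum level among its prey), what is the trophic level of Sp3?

Trophic level 4

Sp10 is a producer → level 1.
Sp9 eats Sp10 → level 2.
Sp6 eats Sp9 → level 3.
Sp3 eats Sp6 → level 4.
No prey of Sp3 is below level 3, so 4 is the minimum.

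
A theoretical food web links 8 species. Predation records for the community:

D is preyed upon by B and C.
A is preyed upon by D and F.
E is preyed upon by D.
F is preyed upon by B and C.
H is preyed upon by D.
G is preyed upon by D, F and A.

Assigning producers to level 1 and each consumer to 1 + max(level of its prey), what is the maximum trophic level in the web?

4

Producers (level 1): G, H, E.
G → A → D → C gives C level 4.
No species has a prey at level 4, so no species reaches level 5.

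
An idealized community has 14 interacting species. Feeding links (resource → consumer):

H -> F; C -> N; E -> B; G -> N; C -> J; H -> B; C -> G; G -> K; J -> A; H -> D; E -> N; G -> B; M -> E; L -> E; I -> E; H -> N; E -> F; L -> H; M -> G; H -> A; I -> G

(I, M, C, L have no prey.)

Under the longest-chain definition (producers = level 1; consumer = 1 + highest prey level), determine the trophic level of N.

Trophic level 3

I is a producer → level 1.
G eats I (level 1); other prey at levels: M 1, C 1 → level 2.
N eats G (level 2); other prey at levels: C 1, E 2, H 2 → level 3.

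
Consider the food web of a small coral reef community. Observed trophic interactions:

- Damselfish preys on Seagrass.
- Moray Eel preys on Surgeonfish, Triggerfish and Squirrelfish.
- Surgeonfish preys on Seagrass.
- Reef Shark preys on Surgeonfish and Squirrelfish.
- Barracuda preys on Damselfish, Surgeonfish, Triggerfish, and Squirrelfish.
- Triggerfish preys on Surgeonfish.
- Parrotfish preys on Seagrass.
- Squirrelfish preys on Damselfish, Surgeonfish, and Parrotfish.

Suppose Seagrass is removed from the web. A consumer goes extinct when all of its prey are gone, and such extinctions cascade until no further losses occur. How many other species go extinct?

Remove Seagrass.
Round 1: Surgeonfish (all prey gone), Parrotfish (all prey gone), Damselfish (all prey gone) → extinct.
Round 2: Triggerfish (all prey gone), Squirrelfish (all prey gone) → extinct.
Round 3: Barracuda (all prey gone), Moray Eel (all prey gone), Reef Shark (all prey gone) → extinct.
No further losses. Total secondary extinctions: 8.

8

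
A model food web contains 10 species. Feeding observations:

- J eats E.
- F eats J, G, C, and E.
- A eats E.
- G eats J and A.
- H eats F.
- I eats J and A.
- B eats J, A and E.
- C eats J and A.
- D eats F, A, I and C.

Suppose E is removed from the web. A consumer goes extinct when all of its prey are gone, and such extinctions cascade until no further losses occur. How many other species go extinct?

Remove E.
Round 1: J (all prey gone), A (all prey gone) → extinct.
Round 2: I (all prey gone), C (all prey gone), B (all prey gone), G (all prey gone) → extinct.
Round 3: F (all prey gone) → extinct.
Round 4: D (all prey gone), H (all prey gone) → extinct.
No further losses. Total secondary extinctions: 9.

9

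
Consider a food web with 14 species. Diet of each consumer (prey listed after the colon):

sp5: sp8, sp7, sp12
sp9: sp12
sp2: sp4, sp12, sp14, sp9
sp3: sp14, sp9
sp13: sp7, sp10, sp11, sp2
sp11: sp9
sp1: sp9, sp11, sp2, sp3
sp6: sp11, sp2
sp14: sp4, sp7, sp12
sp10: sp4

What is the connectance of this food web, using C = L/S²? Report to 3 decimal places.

C = 0.128

The web has S = 14 species and L = 25 feeding links.
C = L / S² = 25 / 196 = 0.1276 ≈ 0.128.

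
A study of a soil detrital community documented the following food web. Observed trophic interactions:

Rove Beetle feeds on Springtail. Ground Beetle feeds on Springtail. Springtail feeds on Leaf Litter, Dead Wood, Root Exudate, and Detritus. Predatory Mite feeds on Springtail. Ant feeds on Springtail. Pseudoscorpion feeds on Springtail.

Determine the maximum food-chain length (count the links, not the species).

2 links

One longest chain: Dead Wood → Springtail → Rove Beetle.
It has 3 species and 2 links.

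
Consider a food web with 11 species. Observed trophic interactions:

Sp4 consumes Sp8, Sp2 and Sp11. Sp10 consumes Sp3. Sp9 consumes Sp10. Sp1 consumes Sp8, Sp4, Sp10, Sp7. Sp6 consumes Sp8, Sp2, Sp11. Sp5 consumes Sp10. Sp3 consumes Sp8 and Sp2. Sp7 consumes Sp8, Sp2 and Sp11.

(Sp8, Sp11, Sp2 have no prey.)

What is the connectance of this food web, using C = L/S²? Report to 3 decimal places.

C = 0.149

The web has S = 11 species and L = 18 feeding links.
C = L / S² = 18 / 121 = 0.1488 ≈ 0.149.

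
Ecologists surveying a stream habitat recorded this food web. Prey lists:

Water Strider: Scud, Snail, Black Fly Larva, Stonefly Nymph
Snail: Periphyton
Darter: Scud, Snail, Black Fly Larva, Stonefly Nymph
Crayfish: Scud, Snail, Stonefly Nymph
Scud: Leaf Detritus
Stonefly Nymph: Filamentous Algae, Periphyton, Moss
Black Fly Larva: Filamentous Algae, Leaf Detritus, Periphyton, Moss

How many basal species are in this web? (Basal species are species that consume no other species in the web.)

4

Basal species (no prey listed): Filamentous Algae, Leaf Detritus, Periphyton, Moss.
Count: 4.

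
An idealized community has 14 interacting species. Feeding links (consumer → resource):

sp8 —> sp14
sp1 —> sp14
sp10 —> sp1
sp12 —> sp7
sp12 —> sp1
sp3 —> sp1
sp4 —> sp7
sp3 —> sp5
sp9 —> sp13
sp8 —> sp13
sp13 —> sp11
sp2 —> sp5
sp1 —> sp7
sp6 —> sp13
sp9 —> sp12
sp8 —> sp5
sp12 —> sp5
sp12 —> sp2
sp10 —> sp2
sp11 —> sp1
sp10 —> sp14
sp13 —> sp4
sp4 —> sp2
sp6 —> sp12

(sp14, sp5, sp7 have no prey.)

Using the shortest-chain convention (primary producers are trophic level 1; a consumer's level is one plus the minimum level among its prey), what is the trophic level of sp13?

sp7 is a producer → level 1.
sp4 eats sp7 → level 2.
sp13 eats sp4 → level 3.
No prey of sp13 is below level 2, so 3 is the minimum.

Trophic level 3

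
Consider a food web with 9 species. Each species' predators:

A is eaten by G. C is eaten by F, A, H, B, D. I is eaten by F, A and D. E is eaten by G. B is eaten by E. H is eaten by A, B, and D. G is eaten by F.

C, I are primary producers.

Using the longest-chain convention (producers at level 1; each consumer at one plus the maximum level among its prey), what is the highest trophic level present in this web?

6

Producers (level 1): C, I.
C → H → B → E → G → F gives F level 6.
No species has a prey at level 6, so no species reaches level 7.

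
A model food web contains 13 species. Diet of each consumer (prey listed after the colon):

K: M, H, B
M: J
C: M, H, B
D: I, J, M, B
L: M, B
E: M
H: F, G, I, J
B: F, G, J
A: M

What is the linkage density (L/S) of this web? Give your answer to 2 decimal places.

There are L = 22 links among S = 13 species.
L/S = 22/13 = 1.6923 ≈ 1.69.

L/S = 1.69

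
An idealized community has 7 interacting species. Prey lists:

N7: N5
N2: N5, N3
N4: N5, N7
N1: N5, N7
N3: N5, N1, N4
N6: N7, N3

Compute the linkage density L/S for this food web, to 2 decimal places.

There are L = 12 links among S = 7 species.
L/S = 12/7 = 1.7143 ≈ 1.71.

L/S = 1.71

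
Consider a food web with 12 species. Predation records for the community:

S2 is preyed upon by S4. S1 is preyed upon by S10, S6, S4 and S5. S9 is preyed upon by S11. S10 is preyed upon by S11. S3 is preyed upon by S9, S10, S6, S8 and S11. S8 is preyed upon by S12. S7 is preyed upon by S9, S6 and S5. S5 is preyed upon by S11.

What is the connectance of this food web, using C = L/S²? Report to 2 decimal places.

C = 0.12

The web has S = 12 species and L = 17 feeding links.
C = L / S² = 17 / 144 = 0.1181 ≈ 0.12.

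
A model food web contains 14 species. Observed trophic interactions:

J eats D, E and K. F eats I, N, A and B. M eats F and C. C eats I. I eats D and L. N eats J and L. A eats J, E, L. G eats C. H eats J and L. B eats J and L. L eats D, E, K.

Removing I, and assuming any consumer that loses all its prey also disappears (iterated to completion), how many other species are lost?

2

Remove I.
Round 1: C (all prey gone) → extinct.
Round 2: G (all prey gone) → extinct.
No further losses. Total secondary extinctions: 2.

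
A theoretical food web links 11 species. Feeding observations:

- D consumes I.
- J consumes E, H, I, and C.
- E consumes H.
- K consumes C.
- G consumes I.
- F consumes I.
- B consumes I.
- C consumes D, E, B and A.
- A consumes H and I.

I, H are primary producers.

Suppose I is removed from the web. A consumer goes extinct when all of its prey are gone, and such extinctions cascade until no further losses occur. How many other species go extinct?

4

Remove I.
Round 1: D (all prey gone), F (all prey gone), G (all prey gone), B (all prey gone) → extinct.
No further losses. Total secondary extinctions: 4.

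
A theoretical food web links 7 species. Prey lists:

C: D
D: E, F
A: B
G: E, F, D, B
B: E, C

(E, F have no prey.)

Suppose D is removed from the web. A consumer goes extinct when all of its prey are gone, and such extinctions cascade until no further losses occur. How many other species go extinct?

Remove D.
Round 1: C (all prey gone) → extinct.
No further losses. Total secondary extinctions: 1.

1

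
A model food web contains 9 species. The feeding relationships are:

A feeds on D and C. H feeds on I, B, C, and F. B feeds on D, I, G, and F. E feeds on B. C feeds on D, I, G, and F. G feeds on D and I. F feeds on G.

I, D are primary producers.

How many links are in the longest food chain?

4 links

One longest chain: I → G → F → C → A.
It has 5 species and 4 links.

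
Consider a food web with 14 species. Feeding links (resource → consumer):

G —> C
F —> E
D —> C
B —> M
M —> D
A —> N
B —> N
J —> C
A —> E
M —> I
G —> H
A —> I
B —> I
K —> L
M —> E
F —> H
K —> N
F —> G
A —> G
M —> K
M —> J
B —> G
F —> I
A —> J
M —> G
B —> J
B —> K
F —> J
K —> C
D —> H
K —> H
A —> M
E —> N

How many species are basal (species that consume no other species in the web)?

Basal species (no prey listed): A, B, F.
Count: 3.

3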